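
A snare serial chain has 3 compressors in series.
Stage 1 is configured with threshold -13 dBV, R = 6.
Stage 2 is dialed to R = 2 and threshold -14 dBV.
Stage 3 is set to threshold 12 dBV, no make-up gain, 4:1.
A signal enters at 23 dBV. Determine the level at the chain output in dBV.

-10.5 dBV

Stage 1: 36 dB above -13 dBV, reduced 6:1 to 6 dB above → -7 dBV.
Stage 2: 7 dB above -14 dBV, reduced 2:1 to 3.5 dB above → -10.5 dBV.
Stage 3: -10.5 dBV is at or below the 12 dBV threshold — no compression; output -10.5 dBV.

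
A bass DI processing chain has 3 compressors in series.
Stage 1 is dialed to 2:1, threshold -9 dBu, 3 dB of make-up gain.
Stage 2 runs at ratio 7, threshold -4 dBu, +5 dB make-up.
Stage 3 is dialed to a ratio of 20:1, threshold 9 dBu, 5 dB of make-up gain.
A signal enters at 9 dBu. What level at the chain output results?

Stage 1: overshoot 18 dB → 18/2 = 9 dB → 0 dBu; +3 dB make-up → 3 dBu.
Stage 2: 3 dBu is 7 dB over -4 dBu; at 7:1 that becomes 1 dB over, giving -3 dBu; +5 dB make-up → 2 dBu.
Stage 3: 2 dBu is at or below the 9 dBu threshold — no compression; make-up brings it to 7 dBu.

7 dBu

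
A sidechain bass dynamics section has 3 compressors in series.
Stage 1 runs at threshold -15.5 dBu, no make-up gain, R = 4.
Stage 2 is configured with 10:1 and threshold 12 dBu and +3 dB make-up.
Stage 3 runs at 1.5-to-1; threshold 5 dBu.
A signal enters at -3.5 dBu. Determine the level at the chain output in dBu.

-9.5 dBu

Stage 1: overshoot 12 dB → 12/4 = 3 dB → -12.5 dBu.
Stage 2: below threshold (-12.5 ≤ 12); passes unchanged; make-up brings it to -9.5 dBu.
Stage 3: below threshold (-9.5 ≤ 5); passes unchanged; output -9.5 dBu.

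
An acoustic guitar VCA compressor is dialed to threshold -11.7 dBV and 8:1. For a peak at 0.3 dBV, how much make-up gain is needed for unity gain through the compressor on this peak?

Overshoot 12 dB → 12/8 = 1.5 dB after compression, so the compressed level is -11.7 + 1.5 = -10.2 dBV.
Make-up = target − compressed = 0.3 − (-10.2) = 10.5 dB.

10.5 dB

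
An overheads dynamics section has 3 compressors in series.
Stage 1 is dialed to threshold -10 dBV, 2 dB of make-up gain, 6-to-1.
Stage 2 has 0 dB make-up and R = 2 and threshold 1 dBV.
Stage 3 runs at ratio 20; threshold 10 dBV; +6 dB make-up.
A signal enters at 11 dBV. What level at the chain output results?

1.5 dBV

Stage 1: 11 dBV is 21 dB over -10 dBV; at 6:1 that becomes 3.5 dB over, giving -6.5 dBV; +2 dB make-up → -4.5 dBV.
Stage 2: -4.5 dBV ≤ 1 dBV, so stage 2 doesn't engage; output -4.5 dBV.
Stage 3: below threshold (-4.5 ≤ 10); passes unchanged; make-up brings it to 1.5 dBV.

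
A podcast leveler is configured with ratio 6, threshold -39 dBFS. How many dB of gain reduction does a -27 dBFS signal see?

The signal is 12 dB above threshold.
After 6:1 compression the overshoot becomes 12/6 = 2 dB.
So the signal is attenuated by 12 − 2 = 10 dB.

10 dB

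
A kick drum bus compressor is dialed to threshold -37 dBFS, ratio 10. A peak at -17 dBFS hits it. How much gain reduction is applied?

Overshoot = -17 − (-37) = 20 dB.
After 10:1 compression the overshoot becomes 20/10 = 2 dB.
Gain reduction = 20 − 2 = 18 dB.

18 dB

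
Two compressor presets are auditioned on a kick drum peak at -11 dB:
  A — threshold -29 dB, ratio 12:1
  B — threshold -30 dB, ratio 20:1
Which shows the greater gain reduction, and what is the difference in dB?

B, by 1.55 dB

A: 18 dB over, compressed to 1.5 dB over, so 16.5 dB of GR.
B: 19 dB over, compressed to 0.95 dB over, so 18.05 dB of GR.
B reduces 1.55 dB more.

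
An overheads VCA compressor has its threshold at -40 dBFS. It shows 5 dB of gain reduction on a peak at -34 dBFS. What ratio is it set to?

Input overshoot = -34 − (-40) = 6 dB.
Output overshoot = 6 − 5 = 1 dB.
Ratio = input overshoot / output overshoot = 6 / 1 = 6.

6:1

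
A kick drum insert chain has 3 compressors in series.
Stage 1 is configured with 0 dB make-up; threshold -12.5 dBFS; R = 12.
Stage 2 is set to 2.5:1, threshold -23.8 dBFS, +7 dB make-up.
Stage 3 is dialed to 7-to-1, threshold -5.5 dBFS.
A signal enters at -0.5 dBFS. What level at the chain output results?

Stage 1: overshoot 12 dB → 12/12 = 1 dB → -11.5 dBFS.
Stage 2: 12.3 dB above -23.8 dBFS, reduced 2.5:1 to 4.92 dB above → -18.88 dBFS; +7 dB make-up → -11.88 dBFS.
Stage 3: below threshold (-11.88 ≤ -5.5); passes unchanged; output -11.88 dBFS.

-11.88 dBFS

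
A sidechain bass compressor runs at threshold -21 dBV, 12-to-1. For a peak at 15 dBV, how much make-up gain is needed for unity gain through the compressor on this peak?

Overshoot 36 dB → 36/12 = 3 dB after compression, so the compressed level is -21 + 3 = -18 dBV.
Make-up = target − compressed = 15 − (-18) = 33 dB.

33 dB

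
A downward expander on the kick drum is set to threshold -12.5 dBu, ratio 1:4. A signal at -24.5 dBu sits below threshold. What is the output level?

-60.5 dBu

Below threshold, a 1:4 expander applies gain = (4−1)×(T − x) of attenuation.
(4−1) × 12 = 36 dB, so output = -24.5 − 36 = -60.5 dBu.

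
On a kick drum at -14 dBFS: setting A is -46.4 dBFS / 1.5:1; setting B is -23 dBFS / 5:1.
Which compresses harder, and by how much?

A, by 3.6 dB

A: GR = 32.4 − 32.4/1.5 = 10.8 dB.
B: GR = 9 − 9/5 = 7.2 dB.
Difference: 3.6 dB in favour of A.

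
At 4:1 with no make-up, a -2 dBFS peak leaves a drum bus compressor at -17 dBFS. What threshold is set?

Input is 20 dB above T (since output overshoot × R = input overshoot: (-17 − T)·4 = -2 − T gives T = -22 dBFS).
Check: -22 + (-2 − (-22))/4 = -22 + 5 = -17 dBFS. ✓

-22 dBFS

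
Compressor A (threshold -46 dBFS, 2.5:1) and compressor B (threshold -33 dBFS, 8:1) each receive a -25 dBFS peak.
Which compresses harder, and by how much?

A, by 5.6 dB

A: 21 dB over, compressed to 8.4 dB over, so 12.6 dB of GR.
B: 8 dB over, compressed to 1 dB over, so 7 dB of GR.
Difference: 5.6 dB in favour of A.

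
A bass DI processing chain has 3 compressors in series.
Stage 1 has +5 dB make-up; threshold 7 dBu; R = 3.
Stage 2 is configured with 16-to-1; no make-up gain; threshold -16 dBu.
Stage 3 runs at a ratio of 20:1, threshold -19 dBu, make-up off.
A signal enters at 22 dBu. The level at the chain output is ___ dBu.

-18.746875 dBu

Stage 1: 22 dBu is 15 dB over 7 dBu; at 3:1 that becomes 5 dB over, giving 12 dBu; +5 dB make-up → 17 dBu.
Stage 2: 33 dB above -16 dBu, reduced 16:1 to 2.0625 dB above → -13.9375 dBu.
Stage 3: overshoot 5.0625 dB → 5.0625/20 = 0.253125 dB → -18.746875 dBu.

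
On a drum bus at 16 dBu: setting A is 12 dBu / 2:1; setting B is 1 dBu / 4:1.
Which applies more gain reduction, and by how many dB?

B, by 9.25 dB

A: overshoot 4 dB → output overshoot 2 dB → GR 2 dB.
B: overshoot 15 dB → output overshoot 3.75 dB → GR 11.25 dB.
Difference: 9.25 dB in favour of B.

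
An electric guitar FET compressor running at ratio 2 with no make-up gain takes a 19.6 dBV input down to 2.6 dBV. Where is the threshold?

-14.4 dBV

Let T be the threshold. Output overshoot = (input overshoot)/R, so 2.6 − T = (19.6 − T)/2.
2·(2.6 − T) = 19.6 − T → 1·T = 5.2 − 19.6 = -14.4.
T = -14.4/1 = -14.4 dBV.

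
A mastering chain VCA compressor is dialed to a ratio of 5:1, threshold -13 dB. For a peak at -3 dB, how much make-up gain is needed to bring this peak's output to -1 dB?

10 dB

The peak compresses to -13 + 10/5 = -11 dB.
To reach -1 dB requires -1 − (-11) = 10 dB of make-up.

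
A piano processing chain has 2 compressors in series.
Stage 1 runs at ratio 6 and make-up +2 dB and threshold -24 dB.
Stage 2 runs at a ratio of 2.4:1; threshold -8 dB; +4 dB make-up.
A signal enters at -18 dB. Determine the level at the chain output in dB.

-17 dB

Stage 1: 6 dB above -24 dB, reduced 6:1 to 1 dB above → -23 dB; +2 dB make-up → -21 dB.
Stage 2: -21 dB is at or below the -8 dB threshold — no compression; make-up brings it to -17 dB.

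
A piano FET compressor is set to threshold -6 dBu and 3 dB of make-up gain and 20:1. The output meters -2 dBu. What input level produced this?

Stripping the +3 dB make-up gives -5 dBu at the gain stage.
The compressed level sits -5 − (-6) = 1 dB over threshold.
Input overshoot = R × output overshoot = 20 dB → input = -6 + 20 = 14 dBu.

14 dBu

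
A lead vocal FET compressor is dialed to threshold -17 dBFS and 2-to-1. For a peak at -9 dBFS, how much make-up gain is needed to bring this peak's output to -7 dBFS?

Overshoot 8 dB → 8/2 = 4 dB after compression, so the compressed level is -17 + 4 = -13 dBFS.
Make-up = target − compressed = -7 − (-13) = 6 dB.

6 dB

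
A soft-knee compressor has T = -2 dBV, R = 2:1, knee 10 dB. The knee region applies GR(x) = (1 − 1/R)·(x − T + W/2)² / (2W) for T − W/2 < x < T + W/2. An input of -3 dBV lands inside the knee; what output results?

x − T + W/2 = -3 − (-2) + 5 = 4.
GR = (1 − 1/2) × 4² / 20 = 0.5 × 16 / 20 = 0.4 dB.
Output = -3 − 0.4 = -3.4 dBV.

-3.4 dBV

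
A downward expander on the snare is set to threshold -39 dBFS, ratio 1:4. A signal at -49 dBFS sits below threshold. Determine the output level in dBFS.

Undershoot = (-39) − (-49) = 10 dB.
At 1:4, that expands to 40 dB under threshold.
Output = -39 − 40 = -79 dBFS.

-79 dBFS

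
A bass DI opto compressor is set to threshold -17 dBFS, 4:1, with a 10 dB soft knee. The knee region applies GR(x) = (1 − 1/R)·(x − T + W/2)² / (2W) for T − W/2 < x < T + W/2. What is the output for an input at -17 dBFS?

-17.9375 dBFS

x − T + W/2 = -17 − (-17) + 5 = 5.
GR = (1 − 1/4) × 5² / 20 = 0.75 × 25 / 20 = 0.9375 dB.
Output = -17 − 0.9375 = -17.9375 dBFS.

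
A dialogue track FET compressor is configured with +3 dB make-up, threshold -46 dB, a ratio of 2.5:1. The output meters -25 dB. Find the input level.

-1 dB

Remove make-up: -25 − 3 = -28 dB.
That's 18 dB above the -46 dB threshold.
Input overshoot = R × output overshoot = 45 dB → input = -46 + 45 = -1 dB.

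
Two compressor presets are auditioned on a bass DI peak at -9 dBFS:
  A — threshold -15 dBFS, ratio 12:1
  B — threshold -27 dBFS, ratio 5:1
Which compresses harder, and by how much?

B, by 8.9 dB

A: overshoot 6 dB → output overshoot 0.5 dB → GR 5.5 dB.
B: overshoot 18 dB → output overshoot 3.6 dB → GR 14.4 dB.
Difference: 8.9 dB in favour of B.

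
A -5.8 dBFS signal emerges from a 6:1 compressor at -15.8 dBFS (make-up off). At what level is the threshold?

-17.8 dBFS

Let T be the threshold. Output overshoot = (input overshoot)/R, so -15.8 − T = (-5.8 − T)/6.
6·(-15.8 − T) = -5.8 − T → 5·T = -94.8 − (-5.8) = -89.
T = -89/5 = -17.8 dBFS.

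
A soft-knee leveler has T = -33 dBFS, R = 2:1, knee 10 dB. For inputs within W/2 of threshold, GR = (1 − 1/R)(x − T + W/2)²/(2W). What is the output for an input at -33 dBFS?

-33.625 dBFS

x − T + W/2 = -33 − (-33) + 5 = 5.
GR = (1 − 1/2) × 5² / 20 = 0.5 × 25 / 20 = 0.625 dB.
Output = -33 − 0.625 = -33.625 dBFS.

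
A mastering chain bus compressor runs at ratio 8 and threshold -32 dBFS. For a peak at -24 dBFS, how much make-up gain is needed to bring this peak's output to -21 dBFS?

Without make-up, output = threshold + overshoot/8 = -32 + 1 = -31 dBFS.
Gap to target: 10 dB.

10 dB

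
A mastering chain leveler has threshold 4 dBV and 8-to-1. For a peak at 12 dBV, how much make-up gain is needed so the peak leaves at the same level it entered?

7 dB

Without make-up, output = threshold + overshoot/8 = 4 + 1 = 5 dBV.
Gap to target: 7 dB.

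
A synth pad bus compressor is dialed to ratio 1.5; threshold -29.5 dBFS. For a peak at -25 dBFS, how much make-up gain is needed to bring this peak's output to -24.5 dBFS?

The peak compresses to -29.5 + 4.5/1.5 = -26.5 dBFS.
To reach -24.5 dBFS requires -24.5 − (-26.5) = 2 dB of make-up.

2 dB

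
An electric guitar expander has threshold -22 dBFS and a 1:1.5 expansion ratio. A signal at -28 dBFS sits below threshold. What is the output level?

The input is 6 dB below the -22 dBFS threshold.
A 1:1.5 expander multiplies undershoot by 1.5: 6 × 1.5 = 9 dB below threshold.
Output = -22 − 9 = -31 dBFS.

-31 dBFS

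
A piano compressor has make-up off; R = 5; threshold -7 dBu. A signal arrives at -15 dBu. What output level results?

-15 dBu

-15 dBu is 8 dB below the -7 dBu threshold, so no gain reduction is applied.
Output = input = -15 dBu.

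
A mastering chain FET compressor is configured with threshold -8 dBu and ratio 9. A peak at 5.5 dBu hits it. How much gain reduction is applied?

12 dB

5.5 dBu exceeds the threshold by 13.5 dB.
At 9:1, output sits 13.5/9 = 1.5 dB above threshold.
GR = overshoot in − overshoot out = 13.5 − 1.5 = 12 dB.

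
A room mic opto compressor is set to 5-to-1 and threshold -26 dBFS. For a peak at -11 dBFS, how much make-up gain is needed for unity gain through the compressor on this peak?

12 dB

Overshoot 15 dB → 15/5 = 3 dB after compression, so the compressed level is -26 + 3 = -23 dBFS.
Make-up = target − compressed = -11 − (-23) = 12 dB.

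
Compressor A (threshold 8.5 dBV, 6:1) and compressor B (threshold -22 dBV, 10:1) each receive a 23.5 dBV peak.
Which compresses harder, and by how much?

A: 15 dB over, compressed to 2.5 dB over, so 12.5 dB of GR.
B: 45.5 dB over, compressed to 4.55 dB over, so 40.95 dB of GR.
B applies 28.45 dB more gain reduction.

B, by 28.45 dB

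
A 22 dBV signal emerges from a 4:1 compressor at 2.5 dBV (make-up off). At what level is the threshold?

-4 dBV

Gain reduction = 22 − 2.5 = 19.5 dB; output overshoot = GR / (R − 1) = 19.5 / 3 = 6.5 dB.
Threshold = output − output overshoot = 2.5 − 6.5 = -4 dBV.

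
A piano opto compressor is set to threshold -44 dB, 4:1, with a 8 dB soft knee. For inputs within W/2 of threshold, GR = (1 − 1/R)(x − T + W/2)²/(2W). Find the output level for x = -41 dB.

x − T + W/2 = -41 − (-44) + 4 = 7.
GR = (1 − 1/4) × 7² / 16 = 0.75 × 49 / 16 = 2.296875 dB.
Output = -41 − 2.296875 = -43.296875 dB.

-43.296875 dB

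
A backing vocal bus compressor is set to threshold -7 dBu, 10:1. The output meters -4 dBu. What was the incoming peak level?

23 dBu

Post-compression overshoot = -4 − (-7) = 3 dB.
Input overshoot = R × output overshoot = 30 dB → input = -7 + 30 = 23 dBu.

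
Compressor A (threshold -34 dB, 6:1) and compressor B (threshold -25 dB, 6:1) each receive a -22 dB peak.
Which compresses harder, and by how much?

A: 12 dB over, compressed to 2 dB over, so 10 dB of GR.
B: 3 dB over, compressed to 0.5 dB over, so 2.5 dB of GR.
A applies 7.5 dB more gain reduction.

A, by 7.5 dB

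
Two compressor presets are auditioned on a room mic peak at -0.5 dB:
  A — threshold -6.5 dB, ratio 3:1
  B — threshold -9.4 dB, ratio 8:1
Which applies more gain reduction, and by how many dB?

B, by 3.7875 dB

A: overshoot 6 dB → output overshoot 2 dB → GR 4 dB.
B: overshoot 8.9 dB → output overshoot 1.1125 dB → GR 7.7875 dB.
B applies 3.7875 dB more gain reduction.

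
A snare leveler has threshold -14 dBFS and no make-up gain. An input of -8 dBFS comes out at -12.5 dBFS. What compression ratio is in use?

4:1

Input overshoot = -8 − (-14) = 6 dB; output overshoot = -12.5 − (-14) = 1.5 dB.
Ratio = 6 / 1.5 = 4.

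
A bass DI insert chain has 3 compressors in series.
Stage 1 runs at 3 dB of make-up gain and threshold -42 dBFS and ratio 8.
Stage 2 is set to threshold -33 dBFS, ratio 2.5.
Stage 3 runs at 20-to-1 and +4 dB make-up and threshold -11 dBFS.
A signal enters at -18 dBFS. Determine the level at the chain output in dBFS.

-32 dBFS

Stage 1: overshoot 24 dB → 24/8 = 3 dB → -39 dBFS; +3 dB make-up → -36 dBFS.
Stage 2: below threshold (-36 ≤ -33); passes unchanged; output -36 dBFS.
Stage 3: -36 dBFS is at or below the -11 dBFS threshold — no compression; make-up brings it to -32 dBFS.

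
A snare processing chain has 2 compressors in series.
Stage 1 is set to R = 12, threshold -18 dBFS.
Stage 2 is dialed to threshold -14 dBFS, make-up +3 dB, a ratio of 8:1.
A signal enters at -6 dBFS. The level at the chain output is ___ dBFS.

Stage 1: overshoot 12 dB → 12/12 = 1 dB → -17 dBFS.
Stage 2: -17 dBFS is at or below the -14 dBFS threshold — no compression; make-up brings it to -14 dBFS.

-14 dBFS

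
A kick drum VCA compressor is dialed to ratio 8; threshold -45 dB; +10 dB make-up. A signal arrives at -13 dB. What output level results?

-31 dB

Overshoot: -13 − (-45) = 32 dB.
The 32 dB excess becomes 4 dB after 8:1 reduction.
That puts the output at -41 dB; make-up adds 10 dB, giving -31 dB.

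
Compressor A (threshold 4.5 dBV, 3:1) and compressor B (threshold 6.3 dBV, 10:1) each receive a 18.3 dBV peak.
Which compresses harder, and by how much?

B, by 1.6 dB

A: GR = 13.8 − 13.8/3 = 9.2 dB.
B: GR = 12 − 12/10 = 10.8 dB.
B reduces 1.6 dB more.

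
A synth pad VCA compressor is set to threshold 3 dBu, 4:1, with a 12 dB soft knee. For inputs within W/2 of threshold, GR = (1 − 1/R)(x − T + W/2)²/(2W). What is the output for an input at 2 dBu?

x − T + W/2 = 2 − 3 + 6 = 5.
GR = (1 − 1/4) × 5² / 24 = 0.75 × 25 / 24 = 0.78125 dB.
Output = 2 − 0.78125 = 1.21875 dBu.

1.21875 dBu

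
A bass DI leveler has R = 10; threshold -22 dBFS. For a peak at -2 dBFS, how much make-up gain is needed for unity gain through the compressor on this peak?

18 dB

Without make-up, output = threshold + overshoot/10 = -22 + 2 = -20 dBFS.
Gap to target: 18 dB.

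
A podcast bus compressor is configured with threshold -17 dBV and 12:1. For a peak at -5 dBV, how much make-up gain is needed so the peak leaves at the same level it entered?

The peak compresses to -17 + 12/12 = -16 dBV.
To reach -5 dBV requires -5 − (-16) = 11 dB of make-up.

11 dB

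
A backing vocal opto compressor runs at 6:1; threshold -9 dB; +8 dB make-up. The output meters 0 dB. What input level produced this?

Before make-up, the level was 0 − 8 = -8 dB.
The compressed level sits -8 − (-9) = 1 dB over threshold.
Input overshoot = R × output overshoot = 6 dB → input = -9 + 6 = -3 dB.

-3 dB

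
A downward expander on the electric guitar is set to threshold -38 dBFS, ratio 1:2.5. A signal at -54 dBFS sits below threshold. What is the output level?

-78 dBFS

Below threshold, a 1:2.5 expander applies gain = (2.5−1)×(T − x) of attenuation.
(2.5−1) × 16 = 24 dB, so output = -54 − 24 = -78 dBFS.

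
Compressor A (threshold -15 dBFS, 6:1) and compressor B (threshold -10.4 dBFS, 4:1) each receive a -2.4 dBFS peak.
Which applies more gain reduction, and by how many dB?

A: GR = 12.6 − 12.6/6 = 10.5 dB.
B: GR = 8 − 8/4 = 6 dB.
A reduces 4.5 dB more.

A, by 4.5 dB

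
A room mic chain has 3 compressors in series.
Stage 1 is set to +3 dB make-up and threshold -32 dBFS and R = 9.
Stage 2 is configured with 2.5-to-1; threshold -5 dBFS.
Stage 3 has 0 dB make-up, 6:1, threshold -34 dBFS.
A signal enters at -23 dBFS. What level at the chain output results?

-33 dBFS

Stage 1: -23 dBFS is 9 dB over -32 dBFS; at 9:1 that becomes 1 dB over, giving -31 dBFS; +3 dB make-up → -28 dBFS.
Stage 2: -28 dBFS ≤ -5 dBFS, so stage 2 doesn't engage; output -28 dBFS.
Stage 3: -28 dBFS is 6 dB over -34 dBFS; at 6:1 that becomes 1 dB over, giving -33 dBFS.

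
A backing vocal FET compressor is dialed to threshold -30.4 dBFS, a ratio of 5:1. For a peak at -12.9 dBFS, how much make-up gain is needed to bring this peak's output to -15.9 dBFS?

Without make-up, output = threshold + overshoot/5 = -30.4 + 3.5 = -26.9 dBFS.
Gap to target: 11 dB.

11 dB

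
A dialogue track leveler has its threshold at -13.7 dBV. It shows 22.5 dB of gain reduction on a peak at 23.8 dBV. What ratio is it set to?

2.5:1

Input overshoot = 23.8 − (-13.7) = 37.5 dB.
Output overshoot = 37.5 − 22.5 = 15 dB.
Ratio = input overshoot / output overshoot = 37.5 / 15 = 2.5.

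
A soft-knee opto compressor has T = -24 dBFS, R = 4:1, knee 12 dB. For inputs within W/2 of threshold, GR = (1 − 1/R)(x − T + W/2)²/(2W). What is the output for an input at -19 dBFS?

x − T + W/2 = -19 − (-24) + 6 = 11.
GR = (1 − 1/4) × 11² / 24 = 0.75 × 121 / 24 = 3.78125 dB.
Output = -19 − 3.78125 = -22.78125 dBFS.

-22.78125 dBFS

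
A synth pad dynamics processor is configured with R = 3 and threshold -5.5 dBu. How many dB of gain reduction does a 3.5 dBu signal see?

The signal is 9 dB above threshold.
At 3:1, output sits 9/3 = 3 dB above threshold.
Gain reduction = 9 − 3 = 6 dB.

6 dB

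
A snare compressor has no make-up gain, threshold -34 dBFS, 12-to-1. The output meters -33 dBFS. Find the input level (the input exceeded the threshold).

The compressed level sits -33 − (-34) = 1 dB over threshold.
Before 12:1 compression the overshoot was 1 × 12 = 12 dB, so input = -34 + 12 = -22 dBFS.

-22 dBFS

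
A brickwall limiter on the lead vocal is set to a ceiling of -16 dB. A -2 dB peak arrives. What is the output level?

A brickwall limiter is an ∞:1 compressor: any input above the ceiling is clamped to -16 dB.

-16 dB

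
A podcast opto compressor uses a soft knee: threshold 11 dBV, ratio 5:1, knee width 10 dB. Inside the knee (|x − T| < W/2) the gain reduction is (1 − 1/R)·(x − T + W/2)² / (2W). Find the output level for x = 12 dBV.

x − T + W/2 = 12 − 11 + 5 = 6.
GR = (1 − 1/5) × 6² / 20 = 0.8 × 36 / 20 = 1.44 dB.
Output = 12 − 1.44 = 10.56 dBV.

10.56 dBV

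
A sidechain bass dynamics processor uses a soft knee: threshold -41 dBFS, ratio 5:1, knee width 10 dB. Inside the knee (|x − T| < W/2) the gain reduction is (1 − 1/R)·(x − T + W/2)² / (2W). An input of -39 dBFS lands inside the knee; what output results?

x − T + W/2 = -39 − (-41) + 5 = 7.
GR = (1 − 1/5) × 7² / 20 = 0.8 × 49 / 20 = 1.96 dB.
Output = -39 − 1.96 = -40.96 dBFS.

-40.96 dBFS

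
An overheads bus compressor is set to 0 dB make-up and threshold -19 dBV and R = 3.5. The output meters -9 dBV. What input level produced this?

16 dBV

Post-compression overshoot = -9 − (-19) = 10 dB.
Input overshoot = R × output overshoot = 35 dB → input = -19 + 35 = 16 dBV.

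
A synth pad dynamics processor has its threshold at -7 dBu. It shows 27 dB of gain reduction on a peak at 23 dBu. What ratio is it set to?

10:1

Input overshoot = 23 − (-7) = 30 dB.
Output overshoot = 30 − 27 = 3 dB.
Ratio = input overshoot / output overshoot = 30 / 3 = 10.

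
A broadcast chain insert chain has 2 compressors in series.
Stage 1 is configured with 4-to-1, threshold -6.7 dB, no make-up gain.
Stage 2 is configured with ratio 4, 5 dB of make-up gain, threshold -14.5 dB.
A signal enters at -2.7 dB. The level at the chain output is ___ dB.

Stage 1: 4 dB above -6.7 dB, reduced 4:1 to 1 dB above → -5.7 dB.
Stage 2: overshoot 8.8 dB → 8.8/4 = 2.2 dB → -12.3 dB; +5 dB make-up → -7.3 dB.

-7.3 dB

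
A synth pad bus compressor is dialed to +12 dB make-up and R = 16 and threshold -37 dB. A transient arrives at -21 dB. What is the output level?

-24 dB

-21 dB sits 16 dB over threshold.
The 16 dB excess becomes 1 dB after 16:1 reduction.
So the level is -37 + 1 = -36 dB; make-up adds 12 dB, giving -24 dB.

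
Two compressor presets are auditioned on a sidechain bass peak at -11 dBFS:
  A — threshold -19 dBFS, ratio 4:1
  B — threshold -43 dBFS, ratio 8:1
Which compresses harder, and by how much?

A: 8 dB over, compressed to 2 dB over, so 6 dB of GR.
B: 32 dB over, compressed to 4 dB over, so 28 dB of GR.
B applies 22 dB more gain reduction.

B, by 22 dB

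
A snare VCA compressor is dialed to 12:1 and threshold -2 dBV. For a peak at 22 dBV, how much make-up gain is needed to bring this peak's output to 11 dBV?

11 dB

The peak compresses to -2 + 24/12 = 0 dBV.
To reach 11 dBV requires 11 − 0 = 11 dB of make-up.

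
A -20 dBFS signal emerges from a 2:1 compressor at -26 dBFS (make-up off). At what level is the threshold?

Gain reduction = -20 − (-26) = 6 dB; output overshoot = GR / (R − 1) = 6 / 1 = 6 dB.
Threshold = output − output overshoot = -26 − 6 = -32 dBFS.

-32 dBFS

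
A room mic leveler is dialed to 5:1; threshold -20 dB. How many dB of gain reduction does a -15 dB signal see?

4 dB

Overshoot = -15 − (-20) = 5 dB.
A 5:1 ratio leaves 1 dB of that excess.
GR = overshoot in − overshoot out = 5 − 1 = 4 dB.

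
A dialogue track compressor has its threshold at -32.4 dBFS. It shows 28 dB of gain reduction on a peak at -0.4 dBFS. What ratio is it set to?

8:1

Input overshoot = -0.4 − (-32.4) = 32 dB.
Output overshoot = 32 − 28 = 4 dB.
Ratio = input overshoot / output overshoot = 32 / 4 = 8.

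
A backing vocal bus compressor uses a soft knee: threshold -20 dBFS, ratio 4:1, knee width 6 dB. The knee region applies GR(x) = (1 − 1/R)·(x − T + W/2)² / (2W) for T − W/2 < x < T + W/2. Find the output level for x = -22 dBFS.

-22.0625 dBFS

x − T + W/2 = -22 − (-20) + 3 = 1.
GR = (1 − 1/4) × 1² / 12 = 0.75 × 1 / 12 = 0.0625 dB.
Output = -22 − 0.0625 = -22.0625 dBFS.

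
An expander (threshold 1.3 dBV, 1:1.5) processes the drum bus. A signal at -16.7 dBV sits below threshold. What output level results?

The input is 18 dB below the 1.3 dBV threshold.
A 1:1.5 expander multiplies undershoot by 1.5: 18 × 1.5 = 27 dB below threshold.
Output = 1.3 − 27 = -25.7 dBV.

-25.7 dBV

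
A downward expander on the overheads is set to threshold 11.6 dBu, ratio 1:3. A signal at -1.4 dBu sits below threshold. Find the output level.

Below threshold, a 1:3 expander applies gain = (3−1)×(T − x) of attenuation.
(3−1) × 13 = 26 dB, so output = -1.4 − 26 = -27.4 dBu.

-27.4 dBu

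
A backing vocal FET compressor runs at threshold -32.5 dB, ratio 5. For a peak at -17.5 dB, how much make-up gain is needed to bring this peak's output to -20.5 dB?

Overshoot 15 dB → 15/5 = 3 dB after compression, so the compressed level is -32.5 + 3 = -29.5 dB.
Make-up = target − compressed = -20.5 − (-29.5) = 9 dB.

9 dB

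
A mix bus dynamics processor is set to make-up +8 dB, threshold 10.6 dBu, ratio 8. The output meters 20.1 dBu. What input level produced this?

Stripping the +8 dB make-up gives 12.1 dBu at the gain stage.
The compressed level sits 12.1 − 10.6 = 1.5 dB over threshold.
Undo the ratio: input overshoot = 1.5 × 8 = 12 dB, giving input = 22.6 dBu.

22.6 dBu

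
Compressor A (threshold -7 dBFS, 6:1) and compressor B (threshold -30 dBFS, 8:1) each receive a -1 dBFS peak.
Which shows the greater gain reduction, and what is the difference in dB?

A: 6 dB over, compressed to 1 dB over, so 5 dB of GR.
B: 29 dB over, compressed to 3.625 dB over, so 25.375 dB of GR.
Difference: 20.375 dB in favour of B.

B, by 20.375 dB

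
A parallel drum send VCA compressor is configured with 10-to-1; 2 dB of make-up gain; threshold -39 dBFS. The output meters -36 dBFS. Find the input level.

-29 dBFS

Remove make-up: -36 − 2 = -38 dBFS.
Post-compression overshoot = -38 − (-39) = 1 dB.
Input overshoot = R × output overshoot = 10 dB → input = -39 + 10 = -29 dBFS.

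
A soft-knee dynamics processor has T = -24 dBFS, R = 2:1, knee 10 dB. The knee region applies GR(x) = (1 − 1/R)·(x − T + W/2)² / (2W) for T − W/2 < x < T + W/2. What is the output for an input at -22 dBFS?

-23.225 dBFS

x − T + W/2 = -22 − (-24) + 5 = 7.
GR = (1 − 1/2) × 7² / 20 = 0.5 × 49 / 20 = 1.225 dB.
Output = -22 − 1.225 = -23.225 dBFS.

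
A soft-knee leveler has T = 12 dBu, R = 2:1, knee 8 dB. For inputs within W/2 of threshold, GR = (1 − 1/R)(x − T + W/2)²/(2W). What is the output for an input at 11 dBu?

10.71875 dBu

x − T + W/2 = 11 − 12 + 4 = 3.
GR = (1 − 1/2) × 3² / 16 = 0.5 × 9 / 16 = 0.28125 dB.
Output = 11 − 0.28125 = 10.71875 dBu.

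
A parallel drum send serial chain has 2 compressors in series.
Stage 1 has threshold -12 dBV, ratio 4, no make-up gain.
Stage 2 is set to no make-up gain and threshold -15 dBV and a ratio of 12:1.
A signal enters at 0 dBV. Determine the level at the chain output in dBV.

Stage 1: 0 dBV is 12 dB over -12 dBV; at 4:1 that becomes 3 dB over, giving -9 dBV.
Stage 2: -9 dBV is 6 dB over -15 dBV; at 12:1 that becomes 0.5 dB over, giving -14.5 dBV.

-14.5 dBV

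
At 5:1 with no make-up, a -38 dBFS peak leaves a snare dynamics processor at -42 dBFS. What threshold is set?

-43 dBFS

Input is 5 dB above T (since output overshoot × R = input overshoot: (-42 − T)·5 = -38 − T gives T = -43 dBFS).
Check: -43 + (-38 − (-43))/5 = -43 + 1 = -42 dBFS. ✓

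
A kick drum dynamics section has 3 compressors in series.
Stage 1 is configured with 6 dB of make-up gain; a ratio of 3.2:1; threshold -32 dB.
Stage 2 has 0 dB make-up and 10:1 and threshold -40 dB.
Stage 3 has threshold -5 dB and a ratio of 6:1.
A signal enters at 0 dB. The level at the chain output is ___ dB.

Stage 1: overshoot 32 dB → 32/3.2 = 10 dB → -22 dB; +6 dB make-up → -16 dB.
Stage 2: overshoot 24 dB → 24/10 = 2.4 dB → -37.6 dB.
Stage 3: below threshold (-37.6 ≤ -5); passes unchanged; output -37.6 dB.

-37.6 dB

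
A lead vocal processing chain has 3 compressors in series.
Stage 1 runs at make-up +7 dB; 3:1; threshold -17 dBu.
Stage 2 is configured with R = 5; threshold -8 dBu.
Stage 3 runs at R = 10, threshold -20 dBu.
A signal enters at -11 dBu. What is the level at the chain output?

Stage 1: -11 dBu is 6 dB over -17 dBu; at 3:1 that becomes 2 dB over, giving -15 dBu; +7 dB make-up → -8 dBu.
Stage 2: below threshold (-8 ≤ -8); passes unchanged; output -8 dBu.
Stage 3: overshoot 12 dB → 12/10 = 1.2 dB → -18.8 dBu.

-18.8 dBu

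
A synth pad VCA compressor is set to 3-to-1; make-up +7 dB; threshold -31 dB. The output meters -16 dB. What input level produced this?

Before make-up, the level was -16 − 7 = -23 dB.
Post-compression overshoot = -23 − (-31) = 8 dB.
Before 3:1 compression the overshoot was 8 × 3 = 24 dB, so input = -31 + 24 = -7 dB.

-7 dB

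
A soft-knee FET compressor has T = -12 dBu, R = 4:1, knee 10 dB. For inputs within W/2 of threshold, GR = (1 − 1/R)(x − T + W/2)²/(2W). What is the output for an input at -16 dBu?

x − T + W/2 = -16 − (-12) + 5 = 1.
GR = (1 − 1/4) × 1² / 20 = 0.75 × 1 / 20 = 0.0375 dB.
Output = -16 − 0.0375 = -16.0375 dBu.

-16.0375 dBu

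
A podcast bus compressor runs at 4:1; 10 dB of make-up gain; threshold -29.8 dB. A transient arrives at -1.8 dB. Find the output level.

-12.8 dB

Overshoot: -1.8 − (-29.8) = 28 dB.
4:1 compression reduces that to 28/4 = 7 dB over.
That puts the output at -22.8 dB; make-up adds 10 dB, giving -12.8 dB.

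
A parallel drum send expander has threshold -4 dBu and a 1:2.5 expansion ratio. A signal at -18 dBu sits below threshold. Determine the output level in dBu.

-39 dBu

Undershoot = (-4) − (-18) = 14 dB.
At 1:2.5, that expands to 35 dB under threshold.
Output = -4 − 35 = -39 dBu.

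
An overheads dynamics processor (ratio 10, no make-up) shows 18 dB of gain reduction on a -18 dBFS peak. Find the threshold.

-38 dBFS

Let T be the threshold. Output overshoot = (input overshoot)/R, so -36 − T = (-18 − T)/10.
10·(-36 − T) = -18 − T → 9·T = -360 − (-18) = -342.
T = -342/9 = -38 dBFS.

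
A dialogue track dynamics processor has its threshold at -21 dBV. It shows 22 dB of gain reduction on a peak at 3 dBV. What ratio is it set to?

12:1

Input overshoot = 3 − (-21) = 24 dB.
Output overshoot = 24 − 22 = 2 dB.
Ratio = input overshoot / output overshoot = 24 / 2 = 12.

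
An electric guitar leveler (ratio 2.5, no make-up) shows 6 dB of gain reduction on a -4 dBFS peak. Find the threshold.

Input is 10 dB above T (since output overshoot × R = input overshoot: (-10 − T)·2.5 = -4 − T gives T = -14 dBFS).
Check: -14 + (-4 − (-14))/2.5 = -14 + 4 = -10 dBFS. ✓

-14 dBFS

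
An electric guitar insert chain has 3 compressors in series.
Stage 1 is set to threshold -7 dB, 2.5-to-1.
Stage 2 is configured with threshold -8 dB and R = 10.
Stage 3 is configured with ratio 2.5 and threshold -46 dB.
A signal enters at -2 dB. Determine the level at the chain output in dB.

-30.68 dB

Stage 1: overshoot 5 dB → 5/2.5 = 2 dB → -5 dB.
Stage 2: 3 dB above -8 dB, reduced 10:1 to 0.3 dB above → -7.7 dB.
Stage 3: 38.3 dB above -46 dB, reduced 2.5:1 to 15.32 dB above → -30.68 dB.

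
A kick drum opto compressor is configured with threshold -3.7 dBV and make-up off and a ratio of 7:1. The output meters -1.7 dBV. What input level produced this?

10.3 dBV

That's 2 dB above the -3.7 dBV threshold.
Before 7:1 compression the overshoot was 2 × 7 = 14 dB, so input = -3.7 + 14 = 10.3 dBV.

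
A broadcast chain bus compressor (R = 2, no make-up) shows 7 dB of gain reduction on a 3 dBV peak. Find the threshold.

-11 dBV

Let T be the threshold. Output overshoot = (input overshoot)/R, so -4 − T = (3 − T)/2.
2·(-4 − T) = 3 − T → 1·T = -8 − 3 = -11.
T = -11/1 = -11 dBV.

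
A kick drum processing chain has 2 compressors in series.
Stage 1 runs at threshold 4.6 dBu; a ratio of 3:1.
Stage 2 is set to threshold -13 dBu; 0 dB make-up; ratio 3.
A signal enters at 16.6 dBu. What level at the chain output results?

Stage 1: 16.6 dBu is 12 dB over 4.6 dBu; at 3:1 that becomes 4 dB over, giving 8.6 dBu.
Stage 2: overshoot 21.6 dB → 21.6/3 = 7.2 dB → -5.8 dBu.

-5.8 dBu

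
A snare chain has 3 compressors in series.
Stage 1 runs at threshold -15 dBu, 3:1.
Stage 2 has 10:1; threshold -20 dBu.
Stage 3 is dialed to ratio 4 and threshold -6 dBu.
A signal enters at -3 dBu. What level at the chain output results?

Stage 1: 12 dB above -15 dBu, reduced 3:1 to 4 dB above → -11 dBu.
Stage 2: 9 dB above -20 dBu, reduced 10:1 to 0.9 dB above → -19.1 dBu.
Stage 3: -19.1 dBu is at or below the -6 dBu threshold — no compression; output -19.1 dBu.

-19.1 dBu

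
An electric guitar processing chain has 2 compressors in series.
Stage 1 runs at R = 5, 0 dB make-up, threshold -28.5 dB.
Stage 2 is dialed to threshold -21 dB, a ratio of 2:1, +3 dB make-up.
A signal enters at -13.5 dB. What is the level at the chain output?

Stage 1: -13.5 dB is 15 dB over -28.5 dB; at 5:1 that becomes 3 dB over, giving -25.5 dB.
Stage 2: below threshold (-25.5 ≤ -21); passes unchanged; make-up brings it to -22.5 dB.

-22.5 dB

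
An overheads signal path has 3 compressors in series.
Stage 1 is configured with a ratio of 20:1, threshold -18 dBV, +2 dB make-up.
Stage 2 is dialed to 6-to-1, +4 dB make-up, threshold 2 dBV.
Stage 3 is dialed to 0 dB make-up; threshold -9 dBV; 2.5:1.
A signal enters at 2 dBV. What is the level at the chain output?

Stage 1: overshoot 20 dB → 20/20 = 1 dB → -17 dBV; +2 dB make-up → -15 dBV.
Stage 2: -15 dBV ≤ 2 dBV, so stage 2 doesn't engage; make-up brings it to -11 dBV.
Stage 3: -11 dBV is at or below the -9 dBV threshold — no compression; output -11 dBV.

-11 dBV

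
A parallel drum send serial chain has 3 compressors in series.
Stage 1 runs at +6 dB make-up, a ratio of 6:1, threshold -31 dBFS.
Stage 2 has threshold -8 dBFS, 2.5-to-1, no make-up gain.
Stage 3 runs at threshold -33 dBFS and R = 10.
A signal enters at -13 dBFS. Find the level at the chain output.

Stage 1: 18 dB above -31 dBFS, reduced 6:1 to 3 dB above → -28 dBFS; +6 dB make-up → -22 dBFS.
Stage 2: -22 dBFS is at or below the -8 dBFS threshold — no compression; output -22 dBFS.
Stage 3: -22 dBFS is 11 dB over -33 dBFS; at 10:1 that becomes 1.1 dB over, giving -31.9 dBFS.

-31.9 dBFS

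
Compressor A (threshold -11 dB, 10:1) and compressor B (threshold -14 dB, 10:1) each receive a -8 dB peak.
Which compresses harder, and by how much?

B, by 2.7 dB

A: overshoot 3 dB → output overshoot 0.3 dB → GR 2.7 dB.
B: overshoot 6 dB → output overshoot 0.6 dB → GR 5.4 dB.
B applies 2.7 dB more gain reduction.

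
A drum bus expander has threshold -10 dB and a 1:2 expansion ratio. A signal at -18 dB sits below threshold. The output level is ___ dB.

Undershoot = (-10) − (-18) = 8 dB.
At 1:2, that expands to 16 dB under threshold.
Output = -10 − 16 = -26 dB.

-26 dB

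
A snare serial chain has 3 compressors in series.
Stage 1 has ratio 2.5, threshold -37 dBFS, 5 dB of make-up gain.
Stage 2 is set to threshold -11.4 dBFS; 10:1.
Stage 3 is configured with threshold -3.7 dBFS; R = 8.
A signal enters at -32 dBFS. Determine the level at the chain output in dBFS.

-30 dBFS

Stage 1: overshoot 5 dB → 5/2.5 = 2 dB → -35 dBFS; +5 dB make-up → -30 dBFS.
Stage 2: -30 dBFS is at or below the -11.4 dBFS threshold — no compression; output -30 dBFS.
Stage 3: -30 dBFS is at or below the -3.7 dBFS threshold — no compression; output -30 dBFS.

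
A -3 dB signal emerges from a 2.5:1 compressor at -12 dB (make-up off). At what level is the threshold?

Input is 15 dB above T (since output overshoot × R = input overshoot: (-12 − T)·2.5 = -3 − T gives T = -18 dB).
Check: -18 + (-3 − (-18))/2.5 = -18 + 6 = -12 dB. ✓

-18 dB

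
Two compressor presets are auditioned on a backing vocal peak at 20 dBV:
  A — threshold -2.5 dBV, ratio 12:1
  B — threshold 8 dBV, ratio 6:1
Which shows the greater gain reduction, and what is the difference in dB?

A, by 10.625 dB

A: GR = 22.5 − 22.5/12 = 20.625 dB.
B: GR = 12 − 12/6 = 10 dB.
A reduces 10.625 dB more.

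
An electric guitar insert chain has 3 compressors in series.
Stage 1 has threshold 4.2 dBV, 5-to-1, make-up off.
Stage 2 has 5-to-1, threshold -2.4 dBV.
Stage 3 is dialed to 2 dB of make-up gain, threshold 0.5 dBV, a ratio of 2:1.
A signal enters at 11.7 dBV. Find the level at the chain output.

1.22 dBV

Stage 1: 11.7 dBV is 7.5 dB over 4.2 dBV; at 5:1 that becomes 1.5 dB over, giving 5.7 dBV.
Stage 2: overshoot 8.1 dB → 8.1/5 = 1.62 dB → -0.78 dBV.
Stage 3: -0.78 dBV is at or below the 0.5 dBV threshold — no compression; make-up brings it to 1.22 dBV.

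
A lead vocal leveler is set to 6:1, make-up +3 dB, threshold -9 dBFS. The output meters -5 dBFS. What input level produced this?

Stripping the +3 dB make-up gives -8 dBFS at the gain stage.
The compressed level sits -8 − (-9) = 1 dB over threshold.
Input overshoot = R × output overshoot = 6 dB → input = -9 + 6 = -3 dBFS.

-3 dBFS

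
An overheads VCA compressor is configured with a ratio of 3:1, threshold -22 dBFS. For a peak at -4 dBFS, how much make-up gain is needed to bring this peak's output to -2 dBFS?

14 dB

The peak compresses to -22 + 18/3 = -16 dBFS.
To reach -2 dBFS requires -2 − (-16) = 14 dB of make-up.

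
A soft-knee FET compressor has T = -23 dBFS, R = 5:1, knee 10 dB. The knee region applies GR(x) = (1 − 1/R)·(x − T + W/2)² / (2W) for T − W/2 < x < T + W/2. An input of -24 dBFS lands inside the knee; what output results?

x − T + W/2 = -24 − (-23) + 5 = 4.
GR = (1 − 1/5) × 4² / 20 = 0.8 × 16 / 20 = 0.64 dB.
Output = -24 − 0.64 = -24.64 dBFS.

-24.64 dBFS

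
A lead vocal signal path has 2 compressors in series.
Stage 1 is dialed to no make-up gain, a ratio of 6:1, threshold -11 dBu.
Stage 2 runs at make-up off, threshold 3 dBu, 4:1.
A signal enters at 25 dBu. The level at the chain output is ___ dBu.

-5 dBu

Stage 1: overshoot 36 dB → 36/6 = 6 dB → -5 dBu.
Stage 2: -5 dBu ≤ 3 dBu, so stage 2 doesn't engage; output -5 dBu.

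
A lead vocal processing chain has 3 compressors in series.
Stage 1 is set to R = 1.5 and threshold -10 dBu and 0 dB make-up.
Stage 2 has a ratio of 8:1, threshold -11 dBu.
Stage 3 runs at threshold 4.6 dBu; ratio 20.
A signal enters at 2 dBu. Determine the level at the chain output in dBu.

Stage 1: 2 dBu is 12 dB over -10 dBu; at 1.5:1 that becomes 8 dB over, giving -2 dBu.
Stage 2: 9 dB above -11 dBu, reduced 8:1 to 1.125 dB above → -9.875 dBu.
Stage 3: below threshold (-9.875 ≤ 4.6); passes unchanged; output -9.875 dBu.

-9.875 dBu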